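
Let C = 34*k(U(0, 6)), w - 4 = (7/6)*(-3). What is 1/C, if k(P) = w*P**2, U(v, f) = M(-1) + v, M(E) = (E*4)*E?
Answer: 1/272 ≈ 0.0036765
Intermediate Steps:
w = 1/2 (w = 4 + (7/6)*(-3) = 4 - 7/2 = 1/2 ≈ 0.50000)
M(E) = 4*E**2 (M(E) = (4*E)*E = 4*E**2)
U(v, f) = 4 + v (U(v, f) = 4*(-1)**2 + v = 4*1 + v = 4 + v)
k(P) = P**2/2
C = 272 (C = 34*((4 + 0)**2/2) = 34*((1/2)*4**2) = 34*((1/2)*16) = 34*8 = 272)
1/C = 1/272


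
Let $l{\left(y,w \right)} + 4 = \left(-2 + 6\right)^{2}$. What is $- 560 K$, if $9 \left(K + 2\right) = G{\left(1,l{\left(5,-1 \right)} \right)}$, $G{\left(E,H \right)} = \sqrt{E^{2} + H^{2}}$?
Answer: $1120 - \frac{560 \sqrt{145}}{9} \approx 370.75$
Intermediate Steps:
$l{\left(y,w \right)} = 12$ ($l{\left(y,w \right)} = -4 + \left(-2 + 6\right)^{2} = -4 + 4^{2} = -4 + 16 = 12$)
$K = -2 + \frac{\sqrt{145}}{9}$ ($K = -2 + \frac{\sqrt{1^{2} + 12^{2}}}{9} = -2 + \frac{\sqrt{1 + 144}}{9} = -2 + \frac{\sqrt{145}}{9} \approx -0.66205$)
$- 560 K = - 560 \left(-2 + \frac{\sqrt{145}}{9}\right) = 1120 - \frac{560 \sqrt{145}}{9}$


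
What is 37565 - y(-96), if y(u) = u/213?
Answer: 2667147/71 ≈ 37565.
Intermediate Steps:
y(u) = u/213 (y(u) = u*(1/213) = u/213)
37565 - y(-96) = 37565 - (-96)/213 = 37565 - 1*(-32/71) = 37565 + 32/71 = 2667147/71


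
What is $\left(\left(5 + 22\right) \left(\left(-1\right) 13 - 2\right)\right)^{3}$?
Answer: $-66430125$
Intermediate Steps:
$\left(\left(5 + 22\right) \left(\left(-1\right) 13 - 2\right)\right)^{3} = \left(27 \left(-13 - 2\right)\right)^{3} = \left(27 \left(-15\right)\right)^{3} = \left(-405\right)^{3} = -66430125$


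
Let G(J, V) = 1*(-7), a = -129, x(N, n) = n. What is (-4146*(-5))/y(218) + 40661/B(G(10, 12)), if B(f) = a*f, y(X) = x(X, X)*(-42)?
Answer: 1202629/28122 ≈ 42.765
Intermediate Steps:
G(J, V) = -7
y(X) = -42*X (y(X) = X*(-42) = -42*X)
B(f) = -129*f
(-4146*(-5))/y(218) + 40661/B(G(10, 12)) = (-4146*(-5))/((-42*218)) + 40661/((-129*(-7))) = 20730/(-9156) + 40661/903 = 20730*(-1/9156) + 40661*(1/903) = -3455/1526 + 40661/903 = 1202629/28122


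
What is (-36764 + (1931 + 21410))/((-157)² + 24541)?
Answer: -13423/49190 ≈ -0.27288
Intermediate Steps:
(-36764 + (1931 + 21410))/((-157)² + 24541) = (-36764 + 23341)/(24649 + 24541) = -13423/49190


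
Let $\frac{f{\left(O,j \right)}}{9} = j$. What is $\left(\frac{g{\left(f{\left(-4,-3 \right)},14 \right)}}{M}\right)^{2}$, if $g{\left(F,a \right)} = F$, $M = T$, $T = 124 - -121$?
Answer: $\frac{729}{60025} \approx 0.012145$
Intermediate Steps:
$T = 245$ ($T = 124 + 121 = 245$)
$f{\left(O,j \right)} = 9 j$
$M = 245$
$\left(\frac{g{\left(f{\left(-4,-3 \right)},14 \right)}}{M}\right)^{2} = \left(\frac{9 \left(-3\right)}{245}\right)^{2} = \left(\left(-27\right) \frac{1}{245}\right)^{2} = \left(- \frac{27}{245}\right)^{2} = \frac{729}{60025}$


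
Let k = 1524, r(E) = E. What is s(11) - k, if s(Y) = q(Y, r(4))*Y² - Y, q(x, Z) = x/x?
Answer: -1414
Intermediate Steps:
q(x, Z) = 1
s(Y) = Y² - Y (s(Y) = 1*Y² - Y = Y² - Y)
s(11) - k = 11*(-1 + 11) - 1*1524 = 11*10 - 1524 = 110 - 1524 = -1414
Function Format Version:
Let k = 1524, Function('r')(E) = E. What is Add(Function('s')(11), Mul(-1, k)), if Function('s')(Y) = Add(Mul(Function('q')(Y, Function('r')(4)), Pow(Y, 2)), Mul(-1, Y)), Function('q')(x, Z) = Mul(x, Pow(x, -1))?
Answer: -1414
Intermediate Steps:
Function('q')(x, Z) = 1
Function('s')(Y) = Add(Pow(Y, 2), Mul(-1, Y)) (Function('s')(Y) = Add(Mul(1, Pow(Y, 2)), Mul(-1, Y)) = Add(Pow(Y, 2), Mul(-1, Y)))
Add(Function('s')(11), Mul(-1, k)) = Add(Mul(11, Add(-1, 11)), Mul(-1, 1524)) = Add(Mul(11, 10), -1524) = Add(110, -1524) = -1414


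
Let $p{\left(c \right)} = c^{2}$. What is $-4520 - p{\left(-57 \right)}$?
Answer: $-7769$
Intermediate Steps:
$-4520 - p{\left(-57 \right)} = -4520 - \left(-57\right)^{2} = -4520 - 3249 = -7769$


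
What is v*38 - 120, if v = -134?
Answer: -5212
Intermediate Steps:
v*38 - 120 = -134*38 - 120 = -5092 - 120 = -5212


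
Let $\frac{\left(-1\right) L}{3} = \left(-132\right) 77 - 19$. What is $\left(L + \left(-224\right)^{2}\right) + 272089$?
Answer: $352814$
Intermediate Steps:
$L = 30549$ ($L = - 3 \left(\left(-132\right) 77 - 19\right) = - 3 \left(-10164 - 19\right) = \left(-3\right) \left(-10183\right) = 30549$)
$\left(L + \left(-224\right)^{2}\right) + 272089 = \left(30549 + \left(-224\right)^{2}\right) + 272089 = \left(30549 + 50176\right) + 272089 = 80725 + 272089 = 352814$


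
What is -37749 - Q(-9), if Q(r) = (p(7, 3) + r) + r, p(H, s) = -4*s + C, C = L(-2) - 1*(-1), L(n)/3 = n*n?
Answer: -37732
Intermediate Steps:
L(n) = 3*n² (L(n) = 3*(n*n) = 3*n²)
C = 13 (C = 3*(-2)² - 1*(-1) = 3*4 + 1 = 12 + 1 = 13)
p(H, s) = 13 - 4*s (p(H, s) = -4*s + 13 = 13 - 4*s)
Q(r) = 1 + 2*r (Q(r) = ((13 - 4*3) + r) + r = ((13 - 12) + r) + r = (1 + r) + r = 1 + 2*r)
-37749 - Q(-9) = -37749 - (1 + 2*(-9)) = -37749 - (1 - 18) = -37749 - 1*(-17) = -37749 + 17 = -37732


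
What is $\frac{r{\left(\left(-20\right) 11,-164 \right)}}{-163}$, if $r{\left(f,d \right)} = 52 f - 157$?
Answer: $\frac{11597}{163} \approx 71.147$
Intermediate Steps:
$r{\left(f,d \right)} = -157 + 52 f$
$\frac{r{\left(\left(-20\right) 11,-164 \right)}}{-163} = \frac{-157 + 52 \left(\left(-20\right) 11\right)}{-163} = \left(-157 + 52 \left(-220\right)\right) \left(- \frac{1}{163}\right) = \left(-157 - 11440\right) \left(- \frac{1}{163}\right) = \left(-11597\right) \left(- \frac{1}{163}\right) = \frac{11597}{163}$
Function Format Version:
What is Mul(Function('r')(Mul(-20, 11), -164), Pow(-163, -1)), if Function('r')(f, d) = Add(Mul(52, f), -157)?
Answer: Rational(11597, 163) ≈ 71.147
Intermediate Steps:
Function('r')(f, d) = Add(-157, Mul(52, f))
Mul(Function('r')(Mul(-20, 11), -164), Pow(-163, -1)) = Mul(Add(-157, Mul(52, Mul(-20, 11))), Pow(-163, -1)) = Mul(Add(-157, Mul(52, -220)), Rational(-1, 163)) = Mul(Add(-157, -11440), Rational(-1, 163)) = Mul(-11597, Rational(-1, 163)) = Rational(11597, 163)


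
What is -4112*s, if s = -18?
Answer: 74016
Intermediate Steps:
-4112*s = -4112*(-18) = 74016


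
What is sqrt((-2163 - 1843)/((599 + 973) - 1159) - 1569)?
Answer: I*sqrt(269277239)/413 ≈ 39.733*I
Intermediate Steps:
sqrt((-2163 - 1843)/((599 + 973) - 1159) - 1569) = sqrt(-4006/(1572 - 1159) - 1569) = sqrt(-4006/413 - 1569) = sqrt(-652003/413) = I*sqrt(269277239)/413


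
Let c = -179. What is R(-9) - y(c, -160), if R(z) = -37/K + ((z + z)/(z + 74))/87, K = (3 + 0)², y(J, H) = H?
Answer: 2644601/16965 ≈ 155.89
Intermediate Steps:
K = 9 (K = 3² = 9)
R(z) = -37/9 + 2*z/(87*(74 + z)) (R(z) = -37/9 + ((z + z)/(z + 74))/87 = -37*⅑ + ((2*z)/(74 + z))*(1/87) = -37/9 + (2*z/(74 + z))*(1/87) = -37/9 + 2*z/(87*(74 + z)))
R(-9) - y(c, -160) = (-79402 - 1067*(-9))/(261*(74 - 9)) - 1*(-160) = (1/261)*(-79402 + 9603)/65 + 160 = (1/261)*(1/65)*(-69799) + 160 = -69799/16965 + 160 = 2644601/16965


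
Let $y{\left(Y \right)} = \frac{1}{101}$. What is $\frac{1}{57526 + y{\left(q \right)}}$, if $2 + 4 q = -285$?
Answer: $\frac{101}{5810127} \approx 1.7383 \cdot 10^{-5}$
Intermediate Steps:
$q = - \frac{287}{4}$ ($q = - \frac{1}{2} + \frac{1}{4} \left(-285\right) = - \frac{1}{2} - \frac{285}{4} = - \frac{287}{4} \approx -71.75$)
$y{\left(Y \right)} = \frac{1}{101}$
$\frac{1}{57526 + y{\left(q \right)}} = \frac{1}{57526 + \frac{1}{101}} = \frac{1}{\frac{5810127}{101}} = \frac{101}{5810127}$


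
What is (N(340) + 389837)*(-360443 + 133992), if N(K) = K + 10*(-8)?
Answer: -88337855747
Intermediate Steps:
N(K) = -80 + K (N(K) = K - 80 = -80 + K)
(N(340) + 389837)*(-360443 + 133992) = ((-80 + 340) + 389837)*(-360443 + 133992) = (260 + 389837)*(-226451) = 390097*(-226451) = -88337855747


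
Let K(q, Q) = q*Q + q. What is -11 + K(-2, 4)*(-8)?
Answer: 69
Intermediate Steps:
K(q, Q) = q + Q*q (K(q, Q) = Q*q + q = q + Q*q)
-11 + K(-2, 4)*(-8) = -11 - 2*(1 + 4)*(-8) = -11 - 2*5*(-8) = -11 - 10*(-8) = -11 + 80 = 69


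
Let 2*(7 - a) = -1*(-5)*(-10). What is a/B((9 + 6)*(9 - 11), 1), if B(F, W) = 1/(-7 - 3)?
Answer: -320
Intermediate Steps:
B(F, W) = -⅒ (B(F, W) = 1/(-10) = -⅒)
a = 32 (a = 7 - (-1*(-5))*(-10)/2 = 7 - 5*(-10)/2 = 7 - ½*(-50) = 7 + 25 = 32)
a/B((9 + 6)*(9 - 11), 1) = 32/(-⅒) = 32*(-10) = -320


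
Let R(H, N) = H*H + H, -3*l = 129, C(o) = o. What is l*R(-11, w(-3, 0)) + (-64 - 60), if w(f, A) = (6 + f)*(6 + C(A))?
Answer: -4854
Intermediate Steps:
l = -43 (l = -⅓*129 = -43)
w(f, A) = (6 + A)*(6 + f) (w(f, A) = (6 + f)*(6 + A) = (6 + A)*(6 + f))
R(H, N) = H + H² (R(H, N) = H² + H = H + H²)
l*R(-11, w(-3, 0)) + (-64 - 60) = -(-473)*(1 - 11) + (-64 - 60) = -(-473)*(-10) - 124 = -43*110 - 124 = -4730 - 124 = -4854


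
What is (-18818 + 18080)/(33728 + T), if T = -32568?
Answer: -369/580 ≈ -0.63621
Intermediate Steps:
(-18818 + 18080)/(33728 + T) = (-18818 + 18080)/(33728 - 32568) = -738/1160 = -738*1/1160 = -369/580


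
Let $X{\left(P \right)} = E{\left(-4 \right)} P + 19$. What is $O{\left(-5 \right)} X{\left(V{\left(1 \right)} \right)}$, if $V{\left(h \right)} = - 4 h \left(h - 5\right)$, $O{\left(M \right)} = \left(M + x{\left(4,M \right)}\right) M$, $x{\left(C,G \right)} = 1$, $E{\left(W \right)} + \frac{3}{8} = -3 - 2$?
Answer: $-1340$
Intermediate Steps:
$E{\left(W \right)} = - \frac{43}{8}$ ($E{\left(W \right)} = - \frac{3}{8} - 5 = - \frac{43}{8}$)
$O{\left(M \right)} = M \left(1 + M\right)$ ($O{\left(M \right)} = \left(M + 1\right) M = \left(1 + M\right) M = M \left(1 + M\right)$)
$V{\left(h \right)} = - 4 h \left(-5 + h\right)$
$X{\left(P \right)} = 19 - \frac{43 P}{8}$ ($X{\left(P \right)} = - \frac{43 P}{8} + 19 = 19 - \frac{43 P}{8}$)
$O{\left(-5 \right)} X{\left(V{\left(1 \right)} \right)} = - 5 \left(1 - 5\right) \left(19 - \frac{43 \cdot 4 \cdot 1 \left(5 - 1\right)}{8}\right) = \left(-5\right) \left(-4\right) \left(19 - \frac{43 \cdot 4 \cdot 1 \left(5 - 1\right)}{8}\right) = 20 \left(19 - \frac{43 \cdot 4 \cdot 1 \cdot 4}{8}\right) = 20 \left(19 - 86\right) = 20 \left(-67\right) = -1340$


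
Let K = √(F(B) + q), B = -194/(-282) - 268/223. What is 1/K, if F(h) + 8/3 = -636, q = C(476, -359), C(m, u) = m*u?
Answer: -I*√385926/257284 ≈ -0.0024146*I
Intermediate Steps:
B = -16157/31443 (B = -194*(-1/282) - 268*1/223 = 97/141 - 268/223 = -16157/31443 ≈ -0.51385)
q = -170884 (q = 476*(-359) = -170884)
F(h) = -1916/3 (F(h) = -8/3 - 636 = -1916/3)
K = 2*I*√385926/3 (K = √(-1916/3 - 170884) = √(-514568/3) = 2*I*√385926/3 ≈ 414.15*I)
1/K = 1/(2*I*√385926/3) = -I*√385926/257284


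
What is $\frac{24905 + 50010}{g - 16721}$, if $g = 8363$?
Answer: $- \frac{74915}{8358} \approx -8.9633$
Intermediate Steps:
$\frac{24905 + 50010}{g - 16721} = \frac{24905 + 50010}{8363 - 16721} = \frac{74915}{-8358} = 74915 \left(- \frac{1}{8358}\right) = - \frac{74915}{8358}$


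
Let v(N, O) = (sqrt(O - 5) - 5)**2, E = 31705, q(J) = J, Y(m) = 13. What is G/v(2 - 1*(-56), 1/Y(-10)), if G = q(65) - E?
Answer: -5347160/(65 - 8*I*sqrt(13))**2 ≈ -709.45 - 784.05*I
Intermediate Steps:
v(N, O) = (-5 + sqrt(-5 + O))**2 (v(N, O) = (sqrt(-5 + O) - 5)**2 = (-5 + sqrt(-5 + O))**2)
G = -31640 (G = 65 - 1*31705 = 65 - 31705 = -31640)
G/v(2 - 1*(-56), 1/Y(-10)) = -31640/(-5 + sqrt(-5 + 1/13))**2 = -31640/(-5 + sqrt(-64/13))**2 = -31640/(-5 + 8*I*sqrt(13)/13)**2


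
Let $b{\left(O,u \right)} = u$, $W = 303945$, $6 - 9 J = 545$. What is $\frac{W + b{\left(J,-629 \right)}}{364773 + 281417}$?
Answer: $\frac{7982}{17005} \approx 0.46939$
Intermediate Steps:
$J = - \frac{539}{9}$ ($J = \frac{2}{3} - \frac{545}{9} = - \frac{539}{9} \approx -59.889$)
$\frac{W + b{\left(J,-629 \right)}}{364773 + 281417} = \frac{303945 - 629}{364773 + 281417} = \frac{303316}{646190} = 303316 \cdot \frac{1}{646190} = \frac{7982}{17005}$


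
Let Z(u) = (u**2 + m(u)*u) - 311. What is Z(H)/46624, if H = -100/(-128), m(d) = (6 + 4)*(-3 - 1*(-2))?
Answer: -325839/47742976 ≈ -0.0068249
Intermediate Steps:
m(d) = -10 (m(d) = 10*(-3 + 2) = 10*(-1) = -10)
H = 25/32 (H = -100*(-1/128) = 25/32 ≈ 0.78125)
Z(u) = -311 + u**2 - 10*u (Z(u) = (u**2 - 10*u) - 311 = -311 + u**2 - 10*u)
Z(H)/46624 = (-311 + (25/32)**2 - 10*25/32)/46624 = (-311 + 625/1024 - 125/16)*(1/46624) = -325839/1024*1/46624 = -325839/47742976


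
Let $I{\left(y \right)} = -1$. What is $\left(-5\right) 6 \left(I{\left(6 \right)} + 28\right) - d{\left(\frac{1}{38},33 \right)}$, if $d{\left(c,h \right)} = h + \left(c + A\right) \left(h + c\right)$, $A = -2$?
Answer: $- \frac{1123167}{1444} \approx -777.82$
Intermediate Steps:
$d{\left(c,h \right)} = h + \left(-2 + c\right) \left(c + h\right)$ ($d{\left(c,h \right)} = h + \left(c - 2\right) \left(h + c\right) = h + \left(-2 + c\right) \left(c + h\right)$)
$\left(-5\right) 6 \left(I{\left(6 \right)} + 28\right) - d{\left(\frac{1}{38},33 \right)} = \left(-5\right) 6 \left(-1 + 28\right) - \left(\left(\frac{1}{38}\right)^{2} - 33 - \frac{2}{38} + \frac{1}{38} \cdot 33\right) = \left(-30\right) 27 - \left(\left(\frac{1}{38}\right)^{2} - 33 - \frac{1}{19} + \frac{1}{38} \cdot 33\right) = -810 - \left(\frac{1}{1444} - 33 - \frac{1}{19} + \frac{33}{38}\right) = -810 - - \frac{46473}{1444} = -810 + \frac{46473}{1444} = - \frac{1123167}{1444}$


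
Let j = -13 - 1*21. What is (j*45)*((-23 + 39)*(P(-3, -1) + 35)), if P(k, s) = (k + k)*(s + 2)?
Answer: -709920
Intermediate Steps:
P(k, s) = 2*k*(2 + s) (P(k, s) = (2*k)*(2 + s) = 2*k*(2 + s))
j = -34 (j = -13 - 21 = -34)
(j*45)*((-23 + 39)*(P(-3, -1) + 35)) = (-34*45)*((-23 + 39)*(2*(-3)*(2 - 1) + 35)) = -24480*(2*(-3)*1 + 35) = -24480*(-6 + 35) = -24480*29 = -1530*464 = -709920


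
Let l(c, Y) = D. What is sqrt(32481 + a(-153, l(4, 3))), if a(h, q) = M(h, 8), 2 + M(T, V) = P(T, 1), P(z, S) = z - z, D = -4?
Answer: sqrt(32479) ≈ 180.22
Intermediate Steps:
l(c, Y) = -4
P(z, S) = 0
M(T, V) = -2 (M(T, V) = -2 + 0 = -2)
a(h, q) = -2
sqrt(32481 + a(-153, l(4, 3))) = sqrt(32481 - 2) = sqrt(32479)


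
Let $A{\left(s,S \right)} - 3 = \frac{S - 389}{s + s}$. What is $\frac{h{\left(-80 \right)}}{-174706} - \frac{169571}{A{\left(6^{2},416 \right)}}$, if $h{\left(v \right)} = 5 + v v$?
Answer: $- \frac{33857248849}{673866} \approx -50243.0$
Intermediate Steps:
$h{\left(v \right)} = 5 + v^{2}$
$A{\left(s,S \right)} = 3 + \frac{-389 + S}{2 s}$ ($A{\left(s,S \right)} = 3 + \frac{S - 389}{s + s} = 3 + \frac{-389 + S}{2 s}$)
$\frac{h{\left(-80 \right)}}{-174706} - \frac{169571}{A{\left(6^{2},416 \right)}} = \frac{5 + \left(-80\right)^{2}}{-174706} - \frac{169571}{\frac{1}{2} \frac{1}{6^{2}} \left(-389 + 416 + 6 \cdot 6^{2}\right)} = \left(5 + 6400\right) \left(- \frac{1}{174706}\right) - \frac{169571}{\frac{1}{2} \cdot \frac{1}{36} \left(-389 + 416 + 6 \cdot 36\right)} = 6405 \left(- \frac{1}{174706}\right) - \frac{169571}{\frac{1}{2} \cdot \frac{1}{36} \left(-389 + 416 + 216\right)} = - \frac{915}{24958} - \frac{169571}{\frac{1}{2} \cdot \frac{1}{36} \cdot 243} = - \frac{915}{24958} - \frac{169571}{\frac{27}{8}} = - \frac{915}{24958} - \frac{1356568}{27} = - \frac{33857248849}{673866}$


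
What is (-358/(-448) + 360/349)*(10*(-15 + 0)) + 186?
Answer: -3462957/39088 ≈ -88.594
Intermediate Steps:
(-358/(-448) + 360/349)*(10*(-15 + 0)) + 186 = (-358*(-1/448) + 360*(1/349))*(10*(-15)) + 186 = (179/224 + 360/349)*(-150) + 186 = (143111/78176)*(-150) + 186 = -10733325/39088 + 186 = -3462957/39088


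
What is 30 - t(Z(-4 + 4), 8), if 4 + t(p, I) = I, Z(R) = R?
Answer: 26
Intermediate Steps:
t(p, I) = -4 + I
30 - t(Z(-4 + 4), 8) = 30 - (-4 + 8) = 30 - 1*4 = 30 - 4 = 26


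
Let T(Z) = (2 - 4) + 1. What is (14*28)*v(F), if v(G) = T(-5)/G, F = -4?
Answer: 98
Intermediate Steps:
T(Z) = -1 (T(Z) = -2 + 1 = -1)
v(G) = -1/G
(14*28)*v(F) = (14*28)*(-1/(-4)) = 392*(-1*(-1/4)) = 392*(1/4) = 98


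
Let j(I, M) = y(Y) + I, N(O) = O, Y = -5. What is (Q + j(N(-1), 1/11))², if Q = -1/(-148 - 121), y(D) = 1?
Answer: 1/72361 ≈ 1.3820e-5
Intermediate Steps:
j(I, M) = 1 + I
Q = 1/269 (Q = -1/(-269) = -1*(-1/269) = 1/269 ≈ 0.0037175)
(Q + j(N(-1), 1/11))² = (1/269 + (1 - 1))² = (1/269 + 0)² = (1/269)² = 1/72361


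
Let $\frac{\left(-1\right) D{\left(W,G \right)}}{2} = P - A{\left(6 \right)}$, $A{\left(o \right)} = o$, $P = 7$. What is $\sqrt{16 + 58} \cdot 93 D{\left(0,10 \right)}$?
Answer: $- 186 \sqrt{74} \approx -1600.0$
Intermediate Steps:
$D{\left(W,G \right)} = -2$ ($D{\left(W,G \right)} = - 2 \left(7 - 6\right) = \left(-2\right) 1 = -2$)
$\sqrt{16 + 58} \cdot 93 D{\left(0,10 \right)} = \sqrt{16 + 58} \cdot 93 \left(-2\right) = \sqrt{74} \cdot 93 \left(-2\right) = 93 \sqrt{74} \left(-2\right) = - 186 \sqrt{74}$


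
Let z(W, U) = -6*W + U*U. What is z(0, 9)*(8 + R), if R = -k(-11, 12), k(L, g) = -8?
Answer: 1296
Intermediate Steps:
R = 8 (R = -1*(-8) = 8)
z(W, U) = U² - 6*W (z(W, U) = -6*W + U² = U² - 6*W)
z(0, 9)*(8 + R) = (9² - 6*0)*(8 + 8) = (81 + 0)*16 = 81*16 = 1296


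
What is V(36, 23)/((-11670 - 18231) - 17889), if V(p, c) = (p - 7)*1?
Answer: -29/47790 ≈ -0.00060682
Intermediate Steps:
V(p, c) = -7 + p (V(p, c) = (-7 + p)*1 = -7 + p)
V(36, 23)/((-11670 - 18231) - 17889) = (-7 + 36)/((-11670 - 18231) - 17889) = 29/(-29901 - 17889) = 29/(-47790) = 29*(-1/47790) = -29/47790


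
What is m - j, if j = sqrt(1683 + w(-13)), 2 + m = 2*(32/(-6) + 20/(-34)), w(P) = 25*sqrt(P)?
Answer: -706/51 - sqrt(1683 + 25*I*sqrt(13)) ≈ -54.882 - 1.0982*I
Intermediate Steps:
m = -706/51 (m = -2 + 2*(32/(-6) + 20/(-34)) = -2 + 2*(32*(-1/6) + 20*(-1/34)) = -2 + 2*(-16/3 - 10/17) = -2 + 2*(-302/51) = -2 - 604/51 = -706/51 ≈ -13.843)
j = sqrt(1683 + 25*I*sqrt(13)) (j = sqrt(1683 + 25*sqrt(-13)) = sqrt(1683 + 25*(I*sqrt(13))) = sqrt(1683 + 25*I*sqrt(13)) ≈ 41.039 + 1.0982*I)
m - j = -706/51 - sqrt(1683 + 25*I*sqrt(13))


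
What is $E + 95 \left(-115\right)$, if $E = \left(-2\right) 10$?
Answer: $-10945$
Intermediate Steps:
$E = -20$
$E + 95 \left(-115\right) = -20 + 95 \left(-115\right) = -20 - 10925 = -10945$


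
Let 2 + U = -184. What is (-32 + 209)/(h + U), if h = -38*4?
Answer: -177/338 ≈ -0.52367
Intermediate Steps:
U = -186 (U = -2 - 184 = -186)
h = -152
(-32 + 209)/(h + U) = (-32 + 209)/(-152 - 186) = 177/(-338) = 177*(-1/338) = -177/338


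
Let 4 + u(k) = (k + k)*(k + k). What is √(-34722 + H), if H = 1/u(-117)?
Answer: I*√6505560582946/13688 ≈ 186.34*I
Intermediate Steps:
u(k) = -4 + 4*k² (u(k) = -4 + (k + k)*(k + k) = -4 + (2*k)*(2*k) = -4 + 4*k²)
H = 1/54752 (H = 1/(-4 + 4*(-117)²) = 1/(-4 + 4*13689) = 1/(-4 + 54756) = 1/54752 ≈ 1.8264e-5)
√(-34722 + H) = √(-34722 + 1/54752) = √(-1901098943/54752) = I*√6505560582946/13688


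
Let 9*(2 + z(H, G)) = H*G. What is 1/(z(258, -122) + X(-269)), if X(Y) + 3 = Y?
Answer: -3/11314 ≈ -0.00026516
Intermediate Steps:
z(H, G) = -2 + G*H/9 (z(H, G) = -2 + (H*G)/9 = -2 + (G*H)/9 = -2 + G*H/9)
X(Y) = -3 + Y
1/(z(258, -122) + X(-269)) = 1/((-2 + (1/9)*(-122)*258) + (-3 - 269)) = 1/((-2 - 10492/3) - 272) = 1/(-10498/3 - 272) = 1/(-11314/3) = -3/11314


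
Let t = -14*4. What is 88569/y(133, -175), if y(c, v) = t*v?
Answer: 88569/9800 ≈ 9.0377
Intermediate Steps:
t = -56
y(c, v) = -56*v
88569/y(133, -175) = 88569/((-56*(-175))) = 88569/9800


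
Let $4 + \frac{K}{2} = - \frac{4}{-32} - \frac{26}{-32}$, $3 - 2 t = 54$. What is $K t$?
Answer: $\frac{2499}{16} \approx 156.19$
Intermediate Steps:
$t = - \frac{51}{2}$ ($t = \frac{3}{2} - 27 = - \frac{51}{2} \approx -25.5$)
$K = - \frac{49}{8}$ ($K = -8 + 2 \left(- \frac{4}{-32} - \frac{26}{-32}\right) = -8 + 2 \left(\left(-4\right) \left(- \frac{1}{32}\right) - - \frac{13}{16}\right) = -8 + 2 \left(\frac{1}{8} + \frac{13}{16}\right) = -8 + 2 \cdot \frac{15}{16} = -8 + \frac{15}{8} = - \frac{49}{8} \approx -6.125$)
$K t = \left(- \frac{49}{8}\right) \left(- \frac{51}{2}\right) = \frac{2499}{16}$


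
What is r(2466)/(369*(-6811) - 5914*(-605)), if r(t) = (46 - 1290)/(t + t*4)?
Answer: -622/6563943315 ≈ -9.4760e-8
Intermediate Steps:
r(t) = -1244/(5*t) (r(t) = -1244/(t + 4*t) = -1244*1/(5*t) = -1244/(5*t))
r(2466)/(369*(-6811) - 5914*(-605)) = (-1244/5/2466)/(369*(-6811) - 5914*(-605)) = (-1244/5*1/2466)/(-2513259 - 1*(-3577970)) = -622/(6165*(-2513259 + 3577970)) = -622/6165/1064711 = -622/6165*1/1064711 = -622/6563943315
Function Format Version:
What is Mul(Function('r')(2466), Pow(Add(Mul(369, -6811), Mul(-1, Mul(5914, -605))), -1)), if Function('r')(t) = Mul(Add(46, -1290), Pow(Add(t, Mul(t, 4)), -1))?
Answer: Rational(-622, 6563943315) ≈ -9.4760e-8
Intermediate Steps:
Function('r')(t) = Mul(Rational(-1244, 5), Pow(t, -1)) (Function('r')(t) = Mul(-1244, Pow(Add(t, Mul(4, t)), -1)) = Mul(-1244, Pow(Mul(5, t), -1)) = Mul(-1244, Mul(Rational(1, 5), Pow(t, -1))) = Mul(Rational(-1244, 5), Pow(t, -1)))
Mul(Function('r')(2466), Pow(Add(Mul(369, -6811), Mul(-1, Mul(5914, -605))), -1)) = Mul(Mul(Rational(-1244, 5), Pow(2466, -1)), Pow(Add(Mul(369, -6811), Mul(-1, Mul(5914, -605))), -1)) = Mul(Mul(Rational(-1244, 5), Rational(1, 2466)), Pow(Add(-2513259, Mul(-1, -3577970)), -1)) = Mul(Rational(-622, 6165), Pow(Add(-2513259, 3577970), -1)) = Mul(Rational(-622, 6165), Pow(1064711, -1)) = Mul(Rational(-622, 6165), Rational(1, 1064711)) = Rational(-622, 6563943315)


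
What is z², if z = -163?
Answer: 26569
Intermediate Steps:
z² = (-163)² = 26569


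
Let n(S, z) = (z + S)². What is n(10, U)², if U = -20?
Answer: 10000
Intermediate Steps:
n(S, z) = (S + z)²
n(10, U)² = ((10 - 20)²)² = ((-10)²)² = 100² = 10000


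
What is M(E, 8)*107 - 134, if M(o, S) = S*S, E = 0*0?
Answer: 6714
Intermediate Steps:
E = 0
M(o, S) = S²
M(E, 8)*107 - 134 = 8²*107 - 134 = 64*107 - 134 = 6848 - 134 = 6714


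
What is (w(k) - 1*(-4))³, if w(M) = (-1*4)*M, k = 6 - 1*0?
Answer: -8000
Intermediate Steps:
k = 6 (k = 6 + 0 = 6)
w(M) = -4*M
(w(k) - 1*(-4))³ = (-4*6 - 1*(-4))³ = (-24 + 4)³ = (-20)³ = -8000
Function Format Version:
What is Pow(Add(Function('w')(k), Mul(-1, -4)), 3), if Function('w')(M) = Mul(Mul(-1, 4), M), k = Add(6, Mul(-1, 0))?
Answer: -8000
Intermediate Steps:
k = 6 (k = Add(6, 0) = 6)
Function('w')(M) = Mul(-4, M)
Pow(Add(Function('w')(k), Mul(-1, -4)), 3) = Pow(Add(Mul(-4, 6), Mul(-1, -4)), 3) = Pow(Add(-24, 4), 3) = Pow(-20, 3) = -8000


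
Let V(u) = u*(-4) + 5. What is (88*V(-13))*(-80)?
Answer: -401280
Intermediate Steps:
V(u) = 5 - 4*u (V(u) = -4*u + 5 = 5 - 4*u)
(88*V(-13))*(-80) = (88*(5 - 4*(-13)))*(-80) = (88*(5 + 52))*(-80) = (88*57)*(-80) = 5016*(-80) = -401280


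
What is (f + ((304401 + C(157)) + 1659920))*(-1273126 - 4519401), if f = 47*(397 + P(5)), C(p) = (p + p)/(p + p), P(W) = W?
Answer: -11487832226832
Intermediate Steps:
C(p) = 1 (C(p) = (2*p)/((2*p)) = (2*p)*(1/(2*p)) = 1)
f = 18894 (f = 47*(397 + 5) = 47*402 = 18894)
(f + ((304401 + C(157)) + 1659920))*(-1273126 - 4519401) = (18894 + ((304401 + 1) + 1659920))*(-1273126 - 4519401) = (18894 + (304402 + 1659920))*(-5792527) = (18894 + 1964322)*(-5792527) = 1983216*(-5792527) = -11487832226832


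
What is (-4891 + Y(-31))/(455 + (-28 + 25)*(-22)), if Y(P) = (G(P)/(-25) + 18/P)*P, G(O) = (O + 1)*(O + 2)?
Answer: -18971/2605 ≈ -7.2825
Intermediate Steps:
G(O) = (1 + O)*(2 + O)
Y(P) = P*(-2/25 + 18/P - 3*P/25 - P²/25) (Y(P) = ((2 + P² + 3*P)/(-25) + 18/P)*P = ((2 + P² + 3*P)*(-1/25) + 18/P)*P = ((-2/25 - 3*P/25 - P²/25) + 18/P)*P = (-2/25 + 18/P - 3*P/25 - P²/25)*P = P*(-2/25 + 18/P - 3*P/25 - P²/25))
(-4891 + Y(-31))/(455 + (-28 + 25)*(-22)) = (-4891 + (18 - 1/25*(-31)*(2 + (-31)² + 3*(-31))))/(455 + (-28 + 25)*(-22)) = (-4891 + (18 - 1/25*(-31)*(2 + 961 - 93)))/(455 - 3*(-22)) = (-4891 + (18 - 1/25*(-31)*870))/(455 + 66) = (-4891 + (18 + 5394/5))/521 = (-4891 + 5484/5)*(1/521) = -18971/5*1/521 = -18971/2605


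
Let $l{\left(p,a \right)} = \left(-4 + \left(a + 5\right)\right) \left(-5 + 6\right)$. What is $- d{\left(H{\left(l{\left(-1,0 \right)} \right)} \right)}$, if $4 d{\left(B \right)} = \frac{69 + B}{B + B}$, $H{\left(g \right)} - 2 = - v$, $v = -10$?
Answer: $- \frac{27}{32} \approx -0.84375$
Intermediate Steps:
$l{\left(p,a \right)} = 1 + a$ ($l{\left(p,a \right)} = \left(-4 + \left(5 + a\right)\right) 1 = \left(1 + a\right) 1 = 1 + a$)
$H{\left(g \right)} = 12$ ($H{\left(g \right)} = 2 - -10 = 2 + 10 = 12$)
$d{\left(B \right)} = \frac{69 + B}{8 B}$ ($d{\left(B \right)} = \frac{\left(69 + B\right) \frac{1}{B + B}}{4} = \frac{\left(69 + B\right) \frac{1}{2 B}}{4} = \frac{\frac{1}{2} \frac{1}{B} \left(69 + B\right)}{4} = \frac{69 + B}{8 B}$)
$- d{\left(H{\left(l{\left(-1,0 \right)} \right)} \right)} = - \frac{69 + 12}{8 \cdot 12} = - \frac{81}{8 \cdot 12} = \left(-1\right) \frac{27}{32} = - \frac{27}{32}$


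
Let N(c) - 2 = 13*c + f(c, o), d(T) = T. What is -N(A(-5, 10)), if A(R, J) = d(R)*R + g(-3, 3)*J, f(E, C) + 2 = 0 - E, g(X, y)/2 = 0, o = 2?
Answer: -300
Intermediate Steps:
g(X, y) = 0 (g(X, y) = 2*0 = 0)
f(E, C) = -2 - E (f(E, C) = -2 + (0 - E) = -2 - E)
A(R, J) = R² (A(R, J) = R*R + 0*J = R² + 0 = R²)
N(c) = 12*c (N(c) = 2 + (13*c + (-2 - c)) = 2 + (-2 + 12*c) = 12*c)
-N(A(-5, 10)) = -12*(-5)² = -12*25 = -1*300 = -300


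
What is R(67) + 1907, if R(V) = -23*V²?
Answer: -101340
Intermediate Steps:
R(67) + 1907 = -23*67² + 1907 = -23*4489 + 1907 = -103247 + 1907 = -101340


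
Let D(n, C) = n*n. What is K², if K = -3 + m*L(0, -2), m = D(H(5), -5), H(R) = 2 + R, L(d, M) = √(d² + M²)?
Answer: 9025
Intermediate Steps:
L(d, M) = √(M² + d²)
D(n, C) = n²
m = 49 (m = (2 + 5)² = 7² = 49)
K = 95 (K = -3 + 49*√((-2)² + 0²) = -3 + 49*√(4 + 0) = -3 + 49*√4 = -3 + 49*2 = -3 + 98 = 95)
K² = 95² = 9025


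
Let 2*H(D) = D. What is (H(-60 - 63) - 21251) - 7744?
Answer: -58113/2 ≈ -29057.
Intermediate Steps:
H(D) = D/2
(H(-60 - 63) - 21251) - 7744 = ((-60 - 63)/2 - 21251) - 7744 = ((½)*(-123) - 21251) - 7744 = (-123/2 - 21251) - 7744 = -42625/2 - 7744 = -58113/2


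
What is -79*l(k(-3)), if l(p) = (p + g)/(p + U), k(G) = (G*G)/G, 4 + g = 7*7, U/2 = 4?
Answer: -3318/5 ≈ -663.60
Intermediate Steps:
U = 8 (U = 2*4 = 8)
g = 45 (g = -4 + 7*7 = -4 + 49 = 45)
k(G) = G (k(G) = G²/G = G)
l(p) = (45 + p)/(8 + p) (l(p) = (p + 45)/(p + 8) = (45 + p)/(8 + p))
-79*l(k(-3)) = -79*(45 - 3)/(8 - 3) = -79*42/5 = -3318/5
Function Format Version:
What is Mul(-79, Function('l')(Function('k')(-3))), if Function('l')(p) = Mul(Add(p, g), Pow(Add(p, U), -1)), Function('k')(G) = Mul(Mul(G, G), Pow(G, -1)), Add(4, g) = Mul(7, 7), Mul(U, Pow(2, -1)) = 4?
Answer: Rational(-3318, 5) ≈ -663.60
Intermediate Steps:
U = 8 (U = Mul(2, 4) = 8)
g = 45 (g = Add(-4, Mul(7, 7)) = Add(-4, 49) = 45)
Function('k')(G) = G (Function('k')(G) = Mul(Pow(G, 2), Pow(G, -1)) = G)
Function('l')(p) = Mul(Pow(Add(8, p), -1), Add(45, p)) (Function('l')(p) = Mul(Add(p, 45), Pow(Add(p, 8), -1)) = Mul(Add(45, p), Pow(Add(8, p), -1)) = Mul(Pow(Add(8, p), -1), Add(45, p)))
Mul(-79, Function('l')(Function('k')(-3))) = Mul(-79, Mul(Pow(Add(8, -3), -1), Add(45, -3))) = Mul(-79, Mul(Pow(5, -1), 42)) = Mul(-79, Mul(Rational(1, 5), 42)) = Mul(-79, Rational(42, 5)) = Rational(-3318, 5)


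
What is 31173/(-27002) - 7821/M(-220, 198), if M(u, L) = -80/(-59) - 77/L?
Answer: -2839341525/351026 ≈ -8088.7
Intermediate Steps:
M(u, L) = 80/59 - 77/L (M(u, L) = -80*(-1/59) - 77/L = 80/59 - 77/L)
31173/(-27002) - 7821/M(-220, 198) = 31173/(-27002) - 7821/(80/59 - 77/198) = 31173*(-1/27002) - 7821/(80/59 - 77*1/198) = -31173/27002 - 7821/(80/59 - 7/18) = -31173/27002 - 7821/1027/1062 = -31173/27002 - 7821*1062/1027 = -31173/27002 - 105138/13 = -2839341525/351026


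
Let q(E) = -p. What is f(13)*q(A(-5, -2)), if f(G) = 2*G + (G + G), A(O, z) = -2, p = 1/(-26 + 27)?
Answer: -52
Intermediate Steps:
p = 1 (p = 1/1 = 1)
f(G) = 4*G (f(G) = 2*G + 2*G = 4*G)
q(E) = -1 (q(E) = -1*1 = -1)
f(13)*q(A(-5, -2)) = (4*13)*(-1) = 52*(-1) = -52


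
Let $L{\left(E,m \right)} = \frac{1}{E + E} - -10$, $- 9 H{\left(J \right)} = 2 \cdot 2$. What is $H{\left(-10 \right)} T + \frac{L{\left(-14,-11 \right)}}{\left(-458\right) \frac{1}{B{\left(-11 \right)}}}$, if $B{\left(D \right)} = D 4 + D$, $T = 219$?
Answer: $- \frac{3698573}{38472} \approx -96.137$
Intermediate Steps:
$H{\left(J \right)} = - \frac{4}{9}$ ($H{\left(J \right)} = - \frac{2 \cdot 2}{9} = \left(- \frac{1}{9}\right) 4 = - \frac{4}{9}$)
$B{\left(D \right)} = 5 D$ ($B{\left(D \right)} = 4 D + D = 5 D$)
$L{\left(E,m \right)} = 10 + \frac{1}{2 E}$ ($L{\left(E,m \right)} = \frac{1}{2 E} + 10 = 10 + \frac{1}{2 E}$)
$H{\left(-10 \right)} T + \frac{L{\left(-14,-11 \right)}}{\left(-458\right) \frac{1}{B{\left(-11 \right)}}} = \left(- \frac{4}{9}\right) 219 + \frac{10 + \frac{1}{2 \left(-14\right)}}{\left(-458\right) \frac{1}{5 \left(-11\right)}} = - \frac{292}{3} + \frac{10 + \frac{1}{2} \left(- \frac{1}{14}\right)}{\left(-458\right) \frac{1}{-55}} = - \frac{292}{3} + \frac{10 - \frac{1}{28}}{\left(-458\right) \left(- \frac{1}{55}\right)} = - \frac{292}{3} + \frac{279}{28 \cdot \frac{458}{55}} = - \frac{292}{3} + \frac{279}{28} \cdot \frac{55}{458} = - \frac{292}{3} + \frac{15345}{12824} = - \frac{3698573}{38472}$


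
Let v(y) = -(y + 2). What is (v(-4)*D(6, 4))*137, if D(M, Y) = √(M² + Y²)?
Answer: 548*√13 ≈ 1975.8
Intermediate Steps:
v(y) = -2 - y (v(y) = -(2 + y) = -2 - y)
(v(-4)*D(6, 4))*137 = ((-2 - 1*(-4))*√(6² + 4²))*137 = ((-2 + 4)*√(36 + 16))*137 = (2*√52)*137 = (2*(2*√13))*137 = (4*√13)*137 = 548*√13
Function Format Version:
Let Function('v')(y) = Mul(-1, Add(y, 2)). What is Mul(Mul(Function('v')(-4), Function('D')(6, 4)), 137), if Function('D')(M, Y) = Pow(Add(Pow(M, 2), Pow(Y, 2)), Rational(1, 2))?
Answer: Mul(548, Pow(13, Rational(1, 2))) ≈ 1975.8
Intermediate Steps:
Function('v')(y) = Add(-2, Mul(-1, y)) (Function('v')(y) = Mul(-1, Add(2, y)) = Add(-2, Mul(-1, y)))
Mul(Mul(Function('v')(-4), Function('D')(6, 4)), 137) = Mul(Mul(Add(-2, Mul(-1, -4)), Pow(Add(Pow(6, 2), Pow(4, 2)), Rational(1, 2))), 137) = Mul(Mul(Add(-2, 4), Pow(Add(36, 16), Rational(1, 2))), 137) = Mul(Mul(2, Pow(52, Rational(1, 2))), 137) = Mul(Mul(2, Mul(2, Pow(13, Rational(1, 2)))), 137) = Mul(Mul(4, Pow(13, Rational(1, 2))), 137) = Mul(548, Pow(13, Rational(1, 2)))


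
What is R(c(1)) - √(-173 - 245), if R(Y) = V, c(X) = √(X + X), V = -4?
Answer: -4 - I*√418 ≈ -4.0 - 20.445*I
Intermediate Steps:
c(X) = √2*√X (c(X) = √(2*X) = √2*√X)
R(Y) = -4
R(c(1)) - √(-173 - 245) = -4 - √(-173 - 245) = -4 - √(-418) = -4 - I*√418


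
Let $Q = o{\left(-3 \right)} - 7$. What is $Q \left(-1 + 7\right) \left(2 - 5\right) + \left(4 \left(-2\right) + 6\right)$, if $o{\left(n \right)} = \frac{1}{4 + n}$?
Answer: $106$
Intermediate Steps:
$Q = -6$ ($Q = \frac{1}{4 - 3} - 7 = 1^{-1} - 7 = 1 - 7 = -6$)
$Q \left(-1 + 7\right) \left(2 - 5\right) + \left(4 \left(-2\right) + 6\right) = - 6 \left(-1 + 7\right) \left(2 - 5\right) + \left(4 \left(-2\right) + 6\right) = - 6 \cdot 6 \left(-3\right) + \left(-8 + 6\right) = \left(-6\right) \left(-18\right) - 2 = 108 - 2 = 106$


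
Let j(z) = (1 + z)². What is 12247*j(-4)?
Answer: 110223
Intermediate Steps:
12247*j(-4) = 12247*(1 - 4)² = 12247*(-3)² = 12247*9 = 110223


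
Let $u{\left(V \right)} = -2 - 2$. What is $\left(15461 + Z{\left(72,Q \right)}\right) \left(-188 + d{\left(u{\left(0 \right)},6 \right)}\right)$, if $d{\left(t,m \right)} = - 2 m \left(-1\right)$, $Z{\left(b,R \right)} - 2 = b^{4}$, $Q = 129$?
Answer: $-4732520144$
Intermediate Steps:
$Z{\left(b,R \right)} = 2 + b^{4}$
$u{\left(V \right)} = -4$
$d{\left(t,m \right)} = 2 m$
$\left(15461 + Z{\left(72,Q \right)}\right) \left(-188 + d{\left(u{\left(0 \right)},6 \right)}\right) = \left(15461 + \left(2 + 72^{4}\right)\right) \left(-188 + 2 \cdot 6\right) = \left(15461 + \left(2 + 26873856\right)\right) \left(-188 + 12\right) = \left(15461 + 26873858\right) \left(-176\right) = 26889319 \left(-176\right) = -4732520144$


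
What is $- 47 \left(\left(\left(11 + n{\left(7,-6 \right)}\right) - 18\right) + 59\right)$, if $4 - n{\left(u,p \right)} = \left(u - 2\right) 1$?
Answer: $-2397$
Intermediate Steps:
$n{\left(u,p \right)} = 6 - u$ ($n{\left(u,p \right)} = 4 - \left(u - 2\right) 1 = 4 - \left(-2 + u\right) 1 = 4 - \left(-2 + u\right) = 6 - u$)
$- 47 \left(\left(\left(11 + n{\left(7,-6 \right)}\right) - 18\right) + 59\right) = - 47 \left(\left(\left(11 + \left(6 - 7\right)\right) - 18\right) + 59\right) = - 47 \left(\left(\left(11 - 1\right) - 18\right) + 59\right) = - 47 \left(\left(10 - 18\right) + 59\right) = - 47 \left(-8 + 59\right) = \left(-47\right) 51 = -2397$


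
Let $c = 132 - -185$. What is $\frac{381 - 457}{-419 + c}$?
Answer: $\frac{38}{51} \approx 0.7451$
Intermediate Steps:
$c = 317$ ($c = 132 + 185 = 317$)
$\frac{381 - 457}{-419 + c} = \frac{381 - 457}{-419 + 317} = - \frac{76}{-102} = \left(-76\right) \left(- \frac{1}{102}\right) = \frac{38}{51}$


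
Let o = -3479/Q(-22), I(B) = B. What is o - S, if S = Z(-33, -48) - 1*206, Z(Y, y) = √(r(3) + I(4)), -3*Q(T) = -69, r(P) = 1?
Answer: 1259/23 - √5 ≈ 52.503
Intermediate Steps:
Q(T) = 23 (Q(T) = -⅓*(-69) = 23)
Z(Y, y) = √5 (Z(Y, y) = √(1 + 4) = √5)
o = -3479/23 ≈ -151.26
S = -206 + √5 (S = √5 - 1*206 = √5 - 206 = -206 + √5 ≈ -203.76)
o - S = -3479/23 - (-206 + √5) = -3479/23 + (206 - √5) = 1259/23 - √5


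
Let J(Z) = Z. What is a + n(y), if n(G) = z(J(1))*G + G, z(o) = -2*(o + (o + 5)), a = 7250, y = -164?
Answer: 9382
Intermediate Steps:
z(o) = -10 - 4*o (z(o) = -2*(o + (5 + o)) = -2*(5 + 2*o) = -10 - 4*o)
n(G) = -13*G (n(G) = (-10 - 4*1)*G + G = (-10 - 4)*G + G = -14*G + G = -13*G)
a + n(y) = 7250 - 13*(-164) = 7250 + 2132 = 9382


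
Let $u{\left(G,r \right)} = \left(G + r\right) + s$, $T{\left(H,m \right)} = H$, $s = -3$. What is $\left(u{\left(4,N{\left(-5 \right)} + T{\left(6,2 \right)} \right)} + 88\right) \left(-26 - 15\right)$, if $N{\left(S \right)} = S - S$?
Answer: $-3895$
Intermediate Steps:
$N{\left(S \right)} = 0$
$u{\left(G,r \right)} = -3 + G + r$ ($u{\left(G,r \right)} = \left(G + r\right) - 3 = -3 + G + r$)
$\left(u{\left(4,N{\left(-5 \right)} + T{\left(6,2 \right)} \right)} + 88\right) \left(-26 - 15\right) = \left(\left(-3 + 4 + \left(0 + 6\right)\right) + 88\right) \left(-26 - 15\right) = \left(\left(-3 + 4 + 6\right) + 88\right) \left(-41\right) = \left(7 + 88\right) \left(-41\right) = 95 \left(-41\right) = -3895$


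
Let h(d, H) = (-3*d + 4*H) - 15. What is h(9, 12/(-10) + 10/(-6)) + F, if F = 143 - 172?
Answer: -1237/15 ≈ -82.467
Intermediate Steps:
h(d, H) = -15 - 3*d + 4*H
F = -29
h(9, 12/(-10) + 10/(-6)) + F = (-15 - 3*9 + 4*(12/(-10) + 10/(-6))) - 29 = (-15 - 27 + 4*(12*(-⅒) + 10*(-⅙))) - 29 = (-15 - 27 + 4*(-6/5 - 5/3)) - 29 = (-15 - 27 + 4*(-43/15)) - 29 = (-15 - 27 - 172/15) - 29 = -802/15 - 29 = -1237/15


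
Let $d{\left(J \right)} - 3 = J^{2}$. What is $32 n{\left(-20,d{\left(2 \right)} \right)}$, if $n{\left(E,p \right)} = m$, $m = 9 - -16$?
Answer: $800$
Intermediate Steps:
$d{\left(J \right)} = 3 + J^{2}$
$m = 25$ ($m = 9 + 16 = 25$)
$n{\left(E,p \right)} = 25$
$32 n{\left(-20,d{\left(2 \right)} \right)} = 32 \cdot 25 = 800$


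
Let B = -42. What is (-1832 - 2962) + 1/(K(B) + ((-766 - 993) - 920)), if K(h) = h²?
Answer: -4386511/915 ≈ -4794.0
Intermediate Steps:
(-1832 - 2962) + 1/(K(B) + ((-766 - 993) - 920)) = (-1832 - 2962) + 1/((-42)² + ((-766 - 993) - 920)) = -4794 + 1/(1764 + (-1759 - 920)) = -4794 + 1/(1764 - 2679) = -4794 + 1/(-915) = -4794 - 1/915 = -4386511/915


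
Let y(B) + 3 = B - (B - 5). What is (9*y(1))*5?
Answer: 90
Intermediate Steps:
y(B) = 2 (y(B) = -3 + (B - (B - 5)) = -3 + (B - (-5 + B)) = -3 + (B + (5 - B)) = -3 + 5 = 2)
(9*y(1))*5 = (9*2)*5 = 18*5 = 90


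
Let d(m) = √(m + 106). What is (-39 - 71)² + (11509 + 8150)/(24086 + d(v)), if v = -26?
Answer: 3510055415137/290067658 - 19659*√5/145033829 ≈ 12101.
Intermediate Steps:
d(m) = √(106 + m)
(-39 - 71)² + (11509 + 8150)/(24086 + d(v)) = (-39 - 71)² + (11509 + 8150)/(24086 + √(106 - 26)) = (-110)² + 19659/(24086 + √80) = 12100 + 19659/(24086 + 4*√5)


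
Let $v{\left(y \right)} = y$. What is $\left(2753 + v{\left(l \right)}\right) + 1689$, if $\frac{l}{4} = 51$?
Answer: $4646$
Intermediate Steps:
$l = 204$ ($l = 4 \cdot 51 = 204$)
$\left(2753 + v{\left(l \right)}\right) + 1689 = \left(2753 + 204\right) + 1689 = 2957 + 1689 = 4646$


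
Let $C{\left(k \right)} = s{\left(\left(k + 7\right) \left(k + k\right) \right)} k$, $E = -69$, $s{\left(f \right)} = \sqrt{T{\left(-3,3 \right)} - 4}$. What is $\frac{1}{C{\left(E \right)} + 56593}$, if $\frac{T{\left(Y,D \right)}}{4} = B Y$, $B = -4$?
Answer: $\frac{56593}{3202558165} + \frac{138 \sqrt{11}}{3202558165} \approx 1.7814 \cdot 10^{-5}$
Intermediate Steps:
$T{\left(Y,D \right)} = - 16 Y$ ($T{\left(Y,D \right)} = 4 \left(- 4 Y\right) = - 16 Y$)
$s{\left(f \right)} = 2 \sqrt{11}$ ($s{\left(f \right)} = \sqrt{\left(-16\right) \left(-3\right) - 4} = \sqrt{48 - 4} = \sqrt{44} = 2 \sqrt{11}$)
$C{\left(k \right)} = 2 k \sqrt{11}$ ($C{\left(k \right)} = 2 \sqrt{11} k = 2 k \sqrt{11}$)
$\frac{1}{C{\left(E \right)} + 56593} = \frac{1}{2 \left(-69\right) \sqrt{11} + 56593} = \frac{1}{- 138 \sqrt{11} + 56593} = \frac{1}{56593 - 138 \sqrt{11}}$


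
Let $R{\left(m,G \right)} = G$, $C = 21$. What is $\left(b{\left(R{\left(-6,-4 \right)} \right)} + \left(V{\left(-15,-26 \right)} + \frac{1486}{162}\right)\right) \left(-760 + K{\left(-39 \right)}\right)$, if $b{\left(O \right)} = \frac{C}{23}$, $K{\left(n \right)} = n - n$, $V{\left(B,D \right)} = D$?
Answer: $\frac{22532480}{1863} \approx 12095.0$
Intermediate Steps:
$K{\left(n \right)} = 0$
$b{\left(O \right)} = \frac{21}{23}$
$\left(b{\left(R{\left(-6,-4 \right)} \right)} + \left(V{\left(-15,-26 \right)} + \frac{1486}{162}\right)\right) \left(-760 + K{\left(-39 \right)}\right) = \left(\frac{21}{23} - \left(26 - \frac{1486}{162}\right)\right) \left(-760 + 0\right) = \left(\frac{21}{23} + \left(-26 + 1486 \cdot \frac{1}{162}\right)\right) \left(-760\right) = \left(\frac{21}{23} + \left(-26 + \frac{743}{81}\right)\right) \left(-760\right) = \left(\frac{21}{23} - \frac{1363}{81}\right) \left(-760\right) = \left(- \frac{29648}{1863}\right) \left(-760\right) = \frac{22532480}{1863}$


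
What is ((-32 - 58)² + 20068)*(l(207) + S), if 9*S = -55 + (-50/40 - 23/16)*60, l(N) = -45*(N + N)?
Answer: -4729019890/9 ≈ -5.2545e+8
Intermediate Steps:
l(N) = -90*N
S = -865/36 (S = (-55 + (-50/40 - 23/16)*60)/9 = (-55 + (-50*1/40 - 23*1/16)*60)/9 = (-55 + (-5/4 - 23/16)*60)/9 = (-55 - 43/16*60)/9 = (-55 - 645/4)/9 = (⅑)*(-865/4) = -865/36 ≈ -24.028)
((-32 - 58)² + 20068)*(l(207) + S) = ((-32 - 58)² + 20068)*(-90*207 - 865/36) = ((-90)² + 20068)*(-18630 - 865/36) = (8100 + 20068)*(-671545/36) = 28168*(-671545/36) = -4729019890/9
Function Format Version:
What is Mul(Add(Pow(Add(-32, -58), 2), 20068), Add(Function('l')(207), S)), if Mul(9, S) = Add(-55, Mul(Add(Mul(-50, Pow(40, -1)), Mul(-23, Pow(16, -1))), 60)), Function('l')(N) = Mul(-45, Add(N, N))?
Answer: Rational(-4729019890, 9) ≈ -5.2545e+8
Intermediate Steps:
Function('l')(N) = Mul(-90, N) (Function('l')(N) = Mul(-45, Mul(2, N)) = Mul(-90, N))
S = Rational(-865, 36) (S = Mul(Rational(1, 9), Add(-55, Mul(Add(Mul(-50, Pow(40, -1)), Mul(-23, Pow(16, -1))), 60))) = Mul(Rational(1, 9), Add(-55, Mul(Add(Mul(-50, Rational(1, 40)), Mul(-23, Rational(1, 16))), 60))) = Mul(Rational(1, 9), Add(-55, Mul(Add(Rational(-5, 4), Rational(-23, 16)), 60))) = Mul(Rational(1, 9), Add(-55, Mul(Rational(-43, 16), 60))) = Mul(Rational(1, 9), Add(-55, Rational(-645, 4))) = Mul(Rational(1, 9), Rational(-865, 4)) = Rational(-865, 36) ≈ -24.028)
Mul(Add(Pow(Add(-32, -58), 2), 20068), Add(Function('l')(207), S)) = Mul(Add(Pow(Add(-32, -58), 2), 20068), Add(Mul(-90, 207), Rational(-865, 36))) = Mul(Add(Pow(-90, 2), 20068), Add(-18630, Rational(-865, 36))) = Mul(Add(8100, 20068), Rational(-671545, 36)) = Mul(28168, Rational(-671545, 36)) = Rational(-4729019890, 9)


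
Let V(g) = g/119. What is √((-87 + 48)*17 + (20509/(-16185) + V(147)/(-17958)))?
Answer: I*√1801936586100515806110/1647017970 ≈ 25.773*I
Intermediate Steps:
V(g) = g/119 (V(g) = g*(1/119) = g/119)
√((-87 + 48)*17 + (20509/(-16185) + V(147)/(-17958))) = √((-87 + 48)*17 + (20509/(-16185) + ((1/119)*147)/(-17958))) = √(-39*17 + (20509*(-1/16185) + (21/17)*(-1/17958))) = √(-663 + (-20509/16185 - 7/101762)) = √(-663 - 2087150153/1647017970) = √(-1094060064263/1647017970) = I*√1801936586100515806110/1647017970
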